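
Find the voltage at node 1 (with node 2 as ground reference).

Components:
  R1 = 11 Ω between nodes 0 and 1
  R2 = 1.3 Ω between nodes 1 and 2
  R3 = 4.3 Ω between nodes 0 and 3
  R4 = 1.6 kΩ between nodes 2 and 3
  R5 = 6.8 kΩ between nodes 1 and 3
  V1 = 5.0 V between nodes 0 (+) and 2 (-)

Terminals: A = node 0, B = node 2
Nodal analysis, taking node 2 as the 0 V reference.
Source V1 fixes V_0 = 5 V.
KCL at each unknown node (sum of currents leaving = 0; resistances in Ω):
  Node 1: (V_1 - 5)/11 + (V_1 - 0)/1.3 + (V_1 - V_3)/6800 = 0
  Node 3: (V_3 - 5)/4.3 + (V_3 - 0)/1600 + (V_3 - V_1)/6800 = 0
Collecting terms (coefficients in siemens):
  0.8603·V_1 - 0.0001471·V_3 = 0.4545
  0.2333·V_3 - 0.0001471·V_1 = 1.163
Determinant D = (0.8603)(0.2333) - (-0.0001471)(-0.0001471) = 0.2007
V_1 = [(0.4545)(0.2333) - (-0.0001471)(1.163)]/D = 0.5292 V
V_3 = [(0.8603)(1.163) - (0.4545)(-0.0001471)]/D = 4.984 V
The requested potential is V_1 = 0.5292 V.

Final answer: V_1 = 0.5292 V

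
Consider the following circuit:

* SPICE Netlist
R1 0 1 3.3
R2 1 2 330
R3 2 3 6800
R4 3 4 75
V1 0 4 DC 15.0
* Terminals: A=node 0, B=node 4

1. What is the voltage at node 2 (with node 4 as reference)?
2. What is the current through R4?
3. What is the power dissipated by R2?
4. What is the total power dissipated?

Nodal analysis, taking node 4 as the 0 V reference.
Source V1 fixes V_0 = 15 V.
KCL at each unknown node (sum of currents leaving = 0; resistances in Ω):
  Node 1: (V_1 - 15)/3.3 + (V_1 - V_2)/330 = 0
  Node 2: (V_2 - V_1)/330 + (V_2 - V_3)/6800 = 0
  Node 3: (V_3 - V_2)/6800 + (V_3 - 0)/75 = 0
Collecting terms (coefficients in siemens):
  0.3061·V_1 - 0.00303·V_2 = 4.545
  0.003177·V_2 - 0.00303·V_1 - 0.0001471·V_3 = 0
  0.01348·V_3 - 0.0001471·V_2 = 0
Solving these 3 simultaneous equations (Gaussian elimination) gives:
  V_1 = 14.99 V, V_2 = 14.31 V, V_3 = 0.1561 V
Part 1:
  Read off the nodal solution: V_2 = 14.31 V
Part 2:
  I_R4 = (V_3 - V_4)/R4 = (0.1561 - 0)/75 = 0.002081 A
  Magnitude: I_R4 = 0.002081 A
Part 3:
  I_R2 = (V_1 - V_2)/R2 = (14.99 - 14.31)/330 = 0.002081 A
  P_R2 = I_R2² × R2 = (0.002081)² × 330 = 0.001429 W
Part 4:
  Power in each resistor, P = (ΔV)²/R:
    P_R1 = (15 - 14.99)²/3.3 = 0.00001429 W
    P_R2 = (14.99 - 14.31)²/330 = 0.001429 W
    P_R3 = (14.31 - 0.1561)²/6800 = 0.02945 W
    P_R4 = (0.1561 - 0)²/75 = 0.0003248 W
  P_total = P_R1 + P_R2 + P_R3 + P_R4 = 0.03121 W

Final answers:
1. V_2 = 14.31 V
2. I_R4 = 0.002081 A
3. P_R2 = 0.001429 W
4. P_total = 0.03121 W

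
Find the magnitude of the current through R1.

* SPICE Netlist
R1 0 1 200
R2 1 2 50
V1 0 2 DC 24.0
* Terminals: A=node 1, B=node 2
Nodal analysis, taking node 2 as the 0 V reference.
Source V1 fixes V_0 = 24 V.
KCL at each unknown node (sum of currents leaving = 0; resistances in Ω):
  Node 1: (V_1 - 24)/200 + (V_1 - 0)/50 = 0
Collecting terms: 0.025 × V_1 = 0.12  =>  V_1 = 4.8 V
I_R1 = (V_0 - V_1)/R1 = (24 - 4.8)/200 = 0.096 A
|I_R1| = 0.096 A

Final answer: |I_R1| = 0.096 A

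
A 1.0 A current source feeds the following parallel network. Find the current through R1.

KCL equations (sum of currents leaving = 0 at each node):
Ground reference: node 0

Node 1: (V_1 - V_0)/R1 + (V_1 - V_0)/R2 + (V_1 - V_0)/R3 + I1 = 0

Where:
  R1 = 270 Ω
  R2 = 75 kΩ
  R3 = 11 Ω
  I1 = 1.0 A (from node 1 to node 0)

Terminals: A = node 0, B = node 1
All resistors sit directly between nodes 0 and 1, so they are in parallel and share one voltage V; the full source current 1 A splits among them.
1/R_par = 1/270 + 1/75000 + 1/11 = 0.09463 S  =>  R_par = 10.57 Ω
V = I × R_par = 1 × 10.57 = 10.57 V
I_R1 = V/R1 = 10.57/270 = 0.03914 A

Final answer: 0.03914 A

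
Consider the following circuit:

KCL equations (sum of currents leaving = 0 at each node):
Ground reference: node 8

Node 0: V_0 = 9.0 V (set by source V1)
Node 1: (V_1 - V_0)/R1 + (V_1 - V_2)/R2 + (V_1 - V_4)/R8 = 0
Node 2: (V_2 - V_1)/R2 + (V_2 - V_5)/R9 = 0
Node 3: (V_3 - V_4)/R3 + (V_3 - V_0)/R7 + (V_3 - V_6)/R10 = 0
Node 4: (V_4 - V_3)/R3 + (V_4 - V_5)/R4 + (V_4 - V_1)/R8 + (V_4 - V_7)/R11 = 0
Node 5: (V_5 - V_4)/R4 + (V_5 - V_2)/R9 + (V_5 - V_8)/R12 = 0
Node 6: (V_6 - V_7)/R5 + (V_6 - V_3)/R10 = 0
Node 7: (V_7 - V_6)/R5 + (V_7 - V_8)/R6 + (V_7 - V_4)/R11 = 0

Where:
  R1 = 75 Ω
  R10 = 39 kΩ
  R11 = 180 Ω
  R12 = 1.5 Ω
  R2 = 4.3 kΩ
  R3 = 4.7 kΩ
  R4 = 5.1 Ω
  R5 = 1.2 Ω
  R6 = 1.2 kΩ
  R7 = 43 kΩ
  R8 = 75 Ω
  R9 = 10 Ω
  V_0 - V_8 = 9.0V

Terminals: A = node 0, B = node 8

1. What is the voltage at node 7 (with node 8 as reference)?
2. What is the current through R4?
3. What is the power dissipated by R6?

Nodal analysis, taking node 8 as the 0 V reference.
Source V1 fixes V_0 = 9 V.
KCL at each unknown node (sum of currents leaving = 0; resistances in Ω):
  Node 1: (V_1 - 9)/75 + (V_1 - V_2)/4300 + (V_1 - V_4)/75 = 0
  Node 2: (V_2 - V_1)/4300 + (V_2 - V_5)/10 = 0
  Node 3: (V_3 - V_4)/4700 + (V_3 - 9)/43000 + (V_3 - V_6)/39000 = 0
  Node 4: (V_4 - V_3)/4700 + (V_4 - V_5)/5.1 + (V_4 - V_1)/75 + (V_4 - V_7)/180 = 0
  Node 5: (V_5 - V_4)/5.1 + (V_5 - V_2)/10 + (V_5 - 0)/1.5 = 0
  Node 6: (V_6 - V_7)/1.2 + (V_6 - V_3)/39000 = 0
  Node 7: (V_7 - V_6)/1.2 + (V_7 - 0)/1200 + (V_7 - V_4)/180 = 0
Collecting terms (coefficients in siemens):
  0.0269·V_1 - 0.0002326·V_2 - 0.01333·V_4 = 0.12
  0.1002·V_2 - 0.0002326·V_1 - 0.1·V_5 = 0
  0.0002617·V_3 - 0.0002128·V_4 - 0.00002564·V_6 = 0.0002093
  0.2152·V_4 - 0.01333·V_1 - 0.0002128·V_3 - 0.1961·V_5 - 0.005556·V_7 = 0
  0.9627·V_5 - 0.1·V_2 - 0.1961·V_4 = 0
  0.8334·V_6 - 0.00002564·V_3 - 0.8333·V_7 = 0
  0.8397·V_7 - 0.005556·V_4 - 0.8333·V_6 = 0
Solving these 7 simultaneous equations (Gaussian elimination) gives:
  V_1 = 4.649 V, V_2 = 0.09747 V, V_3 = 1.139 V, V_4 = 0.3769 V
  V_5 = 0.08689 V, V_6 = 0.331 V, V_7 = 0.331 V
Part 1:
  Read off the nodal solution: V_7 = 0.331 V
Part 2:
  I_R4 = (V_4 - V_5)/R4 = (0.3769 - 0.08689)/5.1 = 0.05687 A
  Magnitude: I_R4 = 0.05687 A
Part 3:
  I_R6 = (V_7 - V_8)/R6 = (0.331 - 0)/1200 = 0.0002758 A
  P_R6 = I_R6² × R6 = (0.0002758)² × 1200 = 0.00009129 W

Final answers:
1. V_7 = 0.331 V
2. I_R4 = 0.05687 A
3. P_R6 = 9.129e-05 W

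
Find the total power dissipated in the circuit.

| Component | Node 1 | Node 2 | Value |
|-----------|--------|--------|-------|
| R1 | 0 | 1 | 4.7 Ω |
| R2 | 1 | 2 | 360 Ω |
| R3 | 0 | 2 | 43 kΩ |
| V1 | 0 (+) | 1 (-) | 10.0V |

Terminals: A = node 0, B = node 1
Nodal analysis, taking node 1 as the 0 V reference.
Source V1 fixes V_0 = 10 V.
KCL at each unknown node (sum of currents leaving = 0; resistances in Ω):
  Node 2: (V_2 - 0)/360 + (V_2 - 10)/43000 = 0
Collecting terms: 0.002801 × V_2 = 0.0002326  =>  V_2 = 0.08303 V
Power in each resistor, P = (ΔV)²/R:
  P_R1 = (10 - 0)²/4.7 = 21.28 W
  P_R2 = (0 - 0.08303)²/360 = 0.00001915 W
  P_R3 = (10 - 0.08303)²/43000 = 0.002287 W
P_total = P_R1 + P_R2 + P_R3 = 21.28 W

Final answer: 21.28 W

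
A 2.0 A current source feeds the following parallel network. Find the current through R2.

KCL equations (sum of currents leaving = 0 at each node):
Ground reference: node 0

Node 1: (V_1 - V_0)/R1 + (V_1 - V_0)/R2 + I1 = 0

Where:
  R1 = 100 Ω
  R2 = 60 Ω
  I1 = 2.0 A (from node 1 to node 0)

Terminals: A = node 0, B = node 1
All resistors sit directly between nodes 0 and 1, so they are in parallel and share one voltage V; the full source current 2 A splits among them.
1/R_par = 1/100 + 1/60 = 0.02667 S  =>  R_par = 37.5 Ω
V = I × R_par = 2 × 37.5 = 75 V
I_R2 = V/R2 = 75/60 = 1.25 A

Final answer: 1.25 A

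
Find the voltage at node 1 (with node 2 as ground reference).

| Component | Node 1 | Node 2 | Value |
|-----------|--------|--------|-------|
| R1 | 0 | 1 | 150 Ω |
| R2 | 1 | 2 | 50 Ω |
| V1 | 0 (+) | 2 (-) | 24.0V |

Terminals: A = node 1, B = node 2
Nodal analysis, taking node 2 as the 0 V reference.
Source V1 fixes V_0 = 24 V.
KCL at each unknown node (sum of currents leaving = 0; resistances in Ω):
  Node 1: (V_1 - 24)/150 + (V_1 - 0)/50 = 0
Collecting terms: 0.02667 × V_1 = 0.16  =>  V_1 = 6 V
The requested potential is V_1 = 6 V.

Final answer: V_1 = 6 V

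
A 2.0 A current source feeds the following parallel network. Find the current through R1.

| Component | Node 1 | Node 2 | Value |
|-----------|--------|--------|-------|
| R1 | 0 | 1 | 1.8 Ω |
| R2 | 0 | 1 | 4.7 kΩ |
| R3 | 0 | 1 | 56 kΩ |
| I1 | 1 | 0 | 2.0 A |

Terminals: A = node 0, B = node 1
All resistors sit directly between nodes 0 and 1, so they are in parallel and share one voltage V; the full source current 2 A splits among them.
1/R_par = 1/1.8 + 1/4700 + 1/56000 = 0.5558 S  =>  R_par = 1.799 Ω
V = I × R_par = 2 × 1.799 = 3.599 V
I_R1 = V/R1 = 3.599/1.8 = 1.999 A

Final answer: 1.999 A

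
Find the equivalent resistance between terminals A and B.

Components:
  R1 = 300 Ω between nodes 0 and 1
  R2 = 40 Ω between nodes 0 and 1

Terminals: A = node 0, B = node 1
Reduce the network between node 0 (A) and node 1 (B) by series/parallel combination:
  Rp1 = R1 ‖ R2 (parallel, both between nodes 0 and 1) = 1/(1/300 + 1/40) = 35.29 Ω
R_eq = 35.29 Ω

Final answer: 35.29 Ω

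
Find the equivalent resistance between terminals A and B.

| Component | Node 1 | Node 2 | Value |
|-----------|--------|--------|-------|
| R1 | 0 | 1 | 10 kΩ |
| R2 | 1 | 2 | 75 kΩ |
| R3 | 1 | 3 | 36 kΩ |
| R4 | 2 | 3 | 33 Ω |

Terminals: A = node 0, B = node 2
Reduce the network between node 0 (A) and node 2 (B) by series/parallel combination:
  Rs1 = R3 + R4 (series, joined only at node 3) = 36000 + 33 = 36030 Ω
  Rp1 = R2 ‖ Rs1 (parallel, both between nodes 1 and 2) = 1/(1/75000 + 1/36030) = 24340 Ω
  Rs2 = R1 + Rp1 (series, joined only at node 1) = 10000 + 24340 = 34340 Ω
R_eq = 34.34 kΩ

Final answer: 34.34 kΩ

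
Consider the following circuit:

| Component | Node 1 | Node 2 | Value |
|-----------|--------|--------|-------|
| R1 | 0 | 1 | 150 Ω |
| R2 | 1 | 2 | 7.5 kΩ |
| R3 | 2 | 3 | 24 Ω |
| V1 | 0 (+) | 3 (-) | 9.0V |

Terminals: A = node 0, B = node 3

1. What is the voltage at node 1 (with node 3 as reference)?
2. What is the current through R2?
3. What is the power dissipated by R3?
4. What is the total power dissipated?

Nodal analysis, taking node 3 as the 0 V reference.
Source V1 fixes V_0 = 9 V.
KCL at each unknown node (sum of currents leaving = 0; resistances in Ω):
  Node 1: (V_1 - 9)/150 + (V_1 - V_2)/7500 = 0
  Node 2: (V_2 - V_1)/7500 + (V_2 - 0)/24 = 0
Collecting terms (coefficients in siemens):
  0.0068·V_1 - 0.0001333·V_2 = 0.06
  0.0418·V_2 - 0.0001333·V_1 = 0
Determinant D = (0.0068)(0.0418) - (-0.0001333)(-0.0001333) = 0.0002842
V_1 = [(0.06)(0.0418) - (-0.0001333)(0)]/D = 8.824 V
V_2 = [(0.0068)(0) - (0.06)(-0.0001333)]/D = 0.02815 V
Part 1:
  Read off the nodal solution: V_1 = 8.824 V
Part 2:
  I_R2 = (V_1 - V_2)/R2 = (8.824 - 0.02815)/7500 = 0.001173 A
  Magnitude: I_R2 = 0.001173 A
Part 3:
  I_R3 = (V_2 - V_3)/R3 = (0.02815 - 0)/24 = 0.001173 A
  P_R3 = I_R3² × R3 = (0.001173)² × 24 = 0.00003301 W
Part 4:
  Power in each resistor, P = (ΔV)²/R:
    P_R1 = (9 - 8.824)²/150 = 0.0002063 W
    P_R2 = (8.824 - 0.02815)²/7500 = 0.01032 W
    P_R3 = (0.02815 - 0)²/24 = 0.00003301 W
  P_total = P_R1 + P_R2 + P_R3 = 0.01056 W

Final answers:
1. V_1 = 8.824 V
2. I_R2 = 0.001173 A
3. P_R3 = 3.301e-05 W
4. P_total = 0.01056 W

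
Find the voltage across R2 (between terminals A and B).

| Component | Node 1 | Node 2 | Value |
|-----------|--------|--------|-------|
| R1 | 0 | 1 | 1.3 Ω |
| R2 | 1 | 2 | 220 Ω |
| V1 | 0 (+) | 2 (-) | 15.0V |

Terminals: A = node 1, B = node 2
R1 and R2 are in series across V1 (node 0 → node 1 → node 2), and the output A–B is taken across R2, so this is a voltage divider.
Series current: I = V1/(R1 + R2) = 15/(1.3 + 220) = 15/221.3 = 0.06778 A
V_R2 = I × R2 = V1 × R2/(R1 + R2) = 15 × 220/221.3 = 14.91 V

Final answer: 14.91 V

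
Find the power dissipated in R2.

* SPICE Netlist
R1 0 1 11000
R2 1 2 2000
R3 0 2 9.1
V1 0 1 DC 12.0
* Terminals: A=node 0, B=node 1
Nodal analysis, taking node 1 as the 0 V reference.
Source V1 fixes V_0 = 12 V.
KCL at each unknown node (sum of currents leaving = 0; resistances in Ω):
  Node 2: (V_2 - 0)/2000 + (V_2 - 12)/9.1 = 0
Collecting terms: 0.1104 × V_2 = 1.319  =>  V_2 = 11.95 V
I_R2 = (V_1 - V_2)/R2 = (0 - 11.95)/2000 = -0.005973 A
P_R2 = I_R2² × R2 = (-0.005973)² × 2000 = 0.07135 W

Final answer: 0.07135 W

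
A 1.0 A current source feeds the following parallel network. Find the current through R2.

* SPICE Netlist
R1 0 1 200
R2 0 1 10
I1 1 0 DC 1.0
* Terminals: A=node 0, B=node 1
All resistors sit directly between nodes 0 and 1, so they are in parallel and share one voltage V; the full source current 1 A splits among them.
1/R_par = 1/200 + 1/10 = 0.105 S  =>  R_par = 9.524 Ω
V = I × R_par = 1 × 9.524 = 9.524 V
I_R2 = V/R2 = 9.524/10 = 0.9524 A

Final answer: 0.9524 A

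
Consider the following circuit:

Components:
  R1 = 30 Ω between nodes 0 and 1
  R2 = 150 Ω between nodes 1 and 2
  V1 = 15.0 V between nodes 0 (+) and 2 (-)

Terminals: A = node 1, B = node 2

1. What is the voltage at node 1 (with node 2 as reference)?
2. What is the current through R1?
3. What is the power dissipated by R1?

Nodal analysis, taking node 2 as the 0 V reference.
Source V1 fixes V_0 = 15 V.
KCL at each unknown node (sum of currents leaving = 0; resistances in Ω):
  Node 1: (V_1 - 15)/30 + (V_1 - 0)/150 = 0
Collecting terms: 0.04 × V_1 = 0.5  =>  V_1 = 12.5 V
Part 1:
  Read off the nodal solution: V_1 = 12.5 V
Part 2:
  I_R1 = (V_0 - V_1)/R1 = (15 - 12.5)/30 = 0.08333 A
  Magnitude: I_R1 = 0.08333 A
Part 3:
  I_R1 = (V_0 - V_1)/R1 = (15 - 12.5)/30 = 0.08333 A
  P_R1 = I_R1² × R1 = (0.08333)² × 30 = 0.2083 W

Final answers:
1. V_1 = 12.5 V
2. I_R1 = 0.08333 A
3. P_R1 = 0.2083 W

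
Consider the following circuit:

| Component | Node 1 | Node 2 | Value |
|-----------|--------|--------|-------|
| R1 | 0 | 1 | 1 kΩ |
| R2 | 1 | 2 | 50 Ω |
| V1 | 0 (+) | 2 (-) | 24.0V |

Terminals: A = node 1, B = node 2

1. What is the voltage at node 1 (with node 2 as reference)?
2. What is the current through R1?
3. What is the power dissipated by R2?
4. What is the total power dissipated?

Nodal analysis, taking node 2 as the 0 V reference.
Source V1 fixes V_0 = 24 V.
KCL at each unknown node (sum of currents leaving = 0; resistances in Ω):
  Node 1: (V_1 - 24)/1000 + (V_1 - 0)/50 = 0
Collecting terms: 0.021 × V_1 = 0.024  =>  V_1 = 1.143 V
Part 1:
  Read off the nodal solution: V_1 = 1.143 V
Part 2:
  I_R1 = (V_0 - V_1)/R1 = (24 - 1.143)/1000 = 0.02286 A
  Magnitude: I_R1 = 0.02286 A
Part 3:
  I_R2 = (V_1 - V_2)/R2 = (1.143 - 0)/50 = 0.02286 A
  P_R2 = I_R2² × R2 = (0.02286)² × 50 = 0.02612 W
Part 4:
  Power in each resistor, P = (ΔV)²/R:
    P_R1 = (24 - 1.143)²/1000 = 0.5224 W
    P_R2 = (1.143 - 0)²/50 = 0.02612 W
  P_total = P_R1 + P_R2 = 0.5486 W

Final answers:
1. V_1 = 1.143 V
2. I_R1 = 0.02286 A
3. P_R2 = 0.02612 W
4. P_total = 0.5486 W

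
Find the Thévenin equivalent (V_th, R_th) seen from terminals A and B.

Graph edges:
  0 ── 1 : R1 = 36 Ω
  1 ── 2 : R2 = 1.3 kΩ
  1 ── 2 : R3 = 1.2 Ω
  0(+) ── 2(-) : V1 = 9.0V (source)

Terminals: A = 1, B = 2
Step 1 — V_th is the open-circuit voltage V_A - V_B (nothing connected across the terminals).
Nodal analysis, taking node 2 as the 0 V reference.
Source V1 fixes V_0 = 9 V.
KCL at each unknown node (sum of currents leaving = 0; resistances in Ω):
  Node 1: (V_1 - 9)/36 + (V_1 - 0)/1300 + (V_1 - 0)/1.2 = 0
Collecting terms: 0.8619 × V_1 = 0.25  =>  V_1 = 0.2901 V
V_th = V_1 - V_2 = 0.2901 - 0 = 0.2901 V
Step 2 — R_th: zero the source — replace V1 by a short circuit (node 2 merges into node 0) — and find the resistance seen between A (node 1) and B (node 0).
Reduce the network between node 1 (A) and node 0 (B) by series/parallel combination:
  Rp1 = R1 ‖ R2 ‖ R3 (parallel, all between nodes 0 and 1) = 1/(1/36 + 1/1300 + 1/1.2) = 1.16 Ω
R_th = 1.16 Ω

Final answer: V_th = 0.2901 V, R_th = 1.16 Ω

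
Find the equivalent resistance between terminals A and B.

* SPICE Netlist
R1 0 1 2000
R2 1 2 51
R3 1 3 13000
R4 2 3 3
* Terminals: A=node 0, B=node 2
Reduce the network between node 0 (A) and node 2 (B) by series/parallel combination:
  Rs1 = R3 + R4 (series, joined only at node 3) = 13000 + 3 = 13000 Ω
  Rp1 = R2 ‖ Rs1 (parallel, both between nodes 1 and 2) = 1/(1/51 + 1/13000) = 50.8 Ω
  Rs2 = R1 + Rp1 (series, joined only at node 1) = 2000 + 50.8 = 2051 Ω
R_eq = 2.051 kΩ

Final answer: 2.051 kΩ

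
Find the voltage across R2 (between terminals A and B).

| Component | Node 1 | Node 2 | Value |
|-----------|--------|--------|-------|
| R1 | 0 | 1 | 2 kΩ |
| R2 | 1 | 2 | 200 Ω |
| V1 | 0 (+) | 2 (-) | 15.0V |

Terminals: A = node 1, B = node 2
R1 and R2 are in series across V1 (node 0 → node 1 → node 2), and the output A–B is taken across R2, so this is a voltage divider.
Series current: I = V1/(R1 + R2) = 15/(2000 + 200) = 15/2200 = 0.006818 A
V_R2 = I × R2 = V1 × R2/(R1 + R2) = 15 × 200/2200 = 1.364 V

Final answer: 1.364 V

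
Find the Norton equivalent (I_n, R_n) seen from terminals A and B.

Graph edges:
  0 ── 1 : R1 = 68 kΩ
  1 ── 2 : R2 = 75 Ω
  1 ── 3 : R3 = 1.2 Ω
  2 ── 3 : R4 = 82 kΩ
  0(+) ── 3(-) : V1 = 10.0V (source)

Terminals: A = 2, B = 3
Find the Thévenin equivalent first; then I_n = V_th/R_th and R_n = R_th.
Step 1 — V_th is the open-circuit voltage V_A - V_B (nothing connected across the terminals).
Nodal analysis, taking node 3 as the 0 V reference.
Source V1 fixes V_0 = 10 V.
KCL at each unknown node (sum of currents leaving = 0; resistances in Ω):
  Node 1: (V_1 - 10)/68000 + (V_1 - V_2)/75 + (V_1 - 0)/1.2 = 0
  Node 2: (V_2 - V_1)/75 + (V_2 - 0)/82000 = 0
Collecting terms (coefficients in siemens):
  0.8467·V_1 - 0.01333·V_2 = 0.0001471
  0.01335·V_2 - 0.01333·V_1 = 0
Determinant D = (0.8467)(0.01335) - (-0.01333)(-0.01333) = 0.01112
V_1 = [(0.0001471)(0.01335) - (-0.01333)(0)]/D = 0.0001765 V
V_2 = [(0.8467)(0) - (0.0001471)(-0.01333)]/D = 0.0001763 V
V_th = V_2 - V_3 = 0.0001763 - 0 = 0.0001763 V
Step 2 — R_th: zero the source — replace V1 by a short circuit (node 3 merges into node 0) — and find the resistance seen between A (node 2) and B (node 0).
Reduce the network between node 2 (A) and node 0 (B) by series/parallel combination:
  Rp1 = R1 ‖ R3 (parallel, both between nodes 0 and 1) = 1/(1/68000 + 1/1.2) = 1.2 Ω
  Rs1 = R2 + Rp1 (series, joined only at node 1) = 75 + 1.2 = 76.2 Ω
  Rp2 = R4 ‖ Rs1 (parallel, both between nodes 0 and 2) = 1/(1/82000 + 1/76.2) = 76.13 Ω
R_th = 76.13 Ω
I_n = V_th/R_th = 0.0001763/76.13 = 0.000002316 A, and R_n = R_th = 76.13 Ω

Final answer: I_n = 2.316e-06 A, R_n = 76.13 Ω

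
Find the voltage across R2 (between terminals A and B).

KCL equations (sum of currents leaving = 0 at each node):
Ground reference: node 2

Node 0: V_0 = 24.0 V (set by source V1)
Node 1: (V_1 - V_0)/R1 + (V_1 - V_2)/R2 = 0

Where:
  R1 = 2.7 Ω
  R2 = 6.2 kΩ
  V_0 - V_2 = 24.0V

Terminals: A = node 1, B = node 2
R1 and R2 are in series across V1 (node 0 → node 1 → node 2), and the output A–B is taken across R2, so this is a voltage divider.
Series current: I = V1/(R1 + R2) = 24/(2.7 + 6200) = 24/6203 = 0.003869 A
V_R2 = I × R2 = V1 × R2/(R1 + R2) = 24 × 6200/6203 = 23.99 V

Final answer: 23.99 V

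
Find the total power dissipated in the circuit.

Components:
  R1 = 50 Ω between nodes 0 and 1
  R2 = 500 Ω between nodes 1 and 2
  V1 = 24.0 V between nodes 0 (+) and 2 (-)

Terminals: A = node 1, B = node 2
Nodal analysis, taking node 2 as the 0 V reference.
Source V1 fixes V_0 = 24 V.
KCL at each unknown node (sum of currents leaving = 0; resistances in Ω):
  Node 1: (V_1 - 24)/50 + (V_1 - 0)/500 = 0
Collecting terms: 0.022 × V_1 = 0.48  =>  V_1 = 21.82 V
Power in each resistor, P = (ΔV)²/R:
  P_R1 = (24 - 21.82)²/50 = 0.09521 W
  P_R2 = (21.82 - 0)²/500 = 0.9521 W
P_total = P_R1 + P_R2 = 1.047 W

Final answer: 1.047 W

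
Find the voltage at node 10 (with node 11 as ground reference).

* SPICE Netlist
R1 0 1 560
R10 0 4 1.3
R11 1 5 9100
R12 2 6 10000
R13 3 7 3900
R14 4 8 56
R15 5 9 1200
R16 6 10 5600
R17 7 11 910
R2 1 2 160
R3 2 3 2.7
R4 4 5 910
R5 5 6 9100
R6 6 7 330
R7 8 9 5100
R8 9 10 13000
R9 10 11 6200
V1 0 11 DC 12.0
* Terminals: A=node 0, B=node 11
Nodal analysis, taking node 11 as the 0 V reference.
Source V1 fixes V_0 = 12 V.
KCL at each unknown node (sum of currents leaving = 0; resistances in Ω):
  Node 1: (V_1 - 12)/560 + (V_1 - V_2)/160 + (V_1 - V_5)/9100 = 0
  Node 2: (V_2 - V_1)/160 + (V_2 - V_3)/2.7 + (V_2 - V_6)/10000 = 0
  Node 3: (V_3 - V_2)/2.7 + (V_3 - V_7)/3900 = 0
  Node 4: (V_4 - V_5)/910 + (V_4 - 12)/1.3 + (V_4 - V_8)/56 = 0
  Node 5: (V_5 - V_4)/910 + (V_5 - V_6)/9100 + (V_5 - V_1)/9100 + (V_5 - V_9)/1200 = 0
  Node 6: (V_6 - V_5)/9100 + (V_6 - V_7)/330 + (V_6 - V_2)/10000 + (V_6 - V_10)/5600 = 0
  Node 7: (V_7 - V_6)/330 + (V_7 - V_3)/3900 + (V_7 - 0)/910 = 0
  Node 8: (V_8 - V_9)/5100 + (V_8 - V_4)/56 = 0
  Node 9: (V_9 - V_8)/5100 + (V_9 - V_10)/13000 + (V_9 - V_5)/1200 = 0
  Node 10: (V_10 - V_9)/13000 + (V_10 - 0)/6200 + (V_10 - V_6)/5600 = 0
Collecting terms (coefficients in siemens):
  0.008146·V_1 - 0.00625·V_2 - 0.0001099·V_5 = 0.02143
  0.3767·V_2 - 0.00625·V_1 - 0.3704·V_3 - 0.0001·V_6 = 0
  0.3706·V_3 - 0.3704·V_2 - 0.0002564·V_7 = 0
  0.7882·V_4 - 0.001099·V_5 - 0.01786·V_8 = 9.231
  0.002152·V_5 - 0.0001099·V_1 - 0.001099·V_4 - 0.0001099·V_6 - 0.0008333·V_9 = 0
  0.003419·V_6 - 0.0001·V_2 - 0.0001099·V_5 - 0.00303·V_7 - 0.0001786·V_10 = 0
  0.004386·V_7 - 0.0002564·V_3 - 0.00303·V_6 = 0
  0.01805·V_8 - 0.01786·V_4 - 0.0001961·V_9 = 0
  0.001106·V_9 - 0.0008333·V_5 - 0.0001961·V_8 - 0.00007692·V_10 = 0
  0.0004168·V_10 - 0.0001786·V_6 - 0.00007692·V_9 = 0
Solving these 10 simultaneous equations (Gaussian elimination) gives:
  V_1 = 10.61 V, V_2 = 10.21 V, V_3 = 10.21 V, V_4 = 12 V
  V_5 = 10.96 V, V_6 = 3.512 V, V_7 = 3.023 V, V_8 = 11.98 V
  V_9 = 10.62 V, V_10 = 3.465 V
The requested potential is V_10 = 3.465 V.

Final answer: V_10 = 3.465 V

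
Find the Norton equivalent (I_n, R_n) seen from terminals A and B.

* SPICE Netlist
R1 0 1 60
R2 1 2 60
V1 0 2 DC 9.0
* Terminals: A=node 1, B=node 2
Find the Thévenin equivalent first; then I_n = V_th/R_th and R_n = R_th.
Step 1 — V_th is the open-circuit voltage V_A - V_B (nothing connected across the terminals).
Nodal analysis, taking node 2 as the 0 V reference.
Source V1 fixes V_0 = 9 V.
KCL at each unknown node (sum of currents leaving = 0; resistances in Ω):
  Node 1: (V_1 - 9)/60 + (V_1 - 0)/60 = 0
Collecting terms: 0.03333 × V_1 = 0.15  =>  V_1 = 4.5 V
V_th = V_1 - V_2 = 4.5 - 0 = 4.5 V
Step 2 — R_th: zero the source — replace V1 by a short circuit (node 2 merges into node 0) — and find the resistance seen between A (node 1) and B (node 0).
Reduce the network between node 1 (A) and node 0 (B) by series/parallel combination:
  Rp1 = R1 ‖ R2 (parallel, both between nodes 0 and 1) = 1/(1/60 + 1/60) = 30 Ω
R_th = 30 Ω
I_n = V_th/R_th = 4.5/30 = 0.15 A, and R_n = R_th = 30 Ω

Final answer: I_n = 0.15 A, R_n = 30 Ω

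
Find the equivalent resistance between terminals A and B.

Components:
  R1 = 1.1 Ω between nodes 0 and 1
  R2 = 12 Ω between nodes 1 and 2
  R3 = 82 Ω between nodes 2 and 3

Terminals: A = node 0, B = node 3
Reduce the network between node 0 (A) and node 3 (B) by series/parallel combination:
  Rs1 = R1 + R2 (series, joined only at node 1) = 1.1 + 12 = 13.1 Ω
  Rs2 = R3 + Rs1 (series, joined only at node 2) = 82 + 13.1 = 95.1 Ω
R_eq = 95.1 Ω

Final answer: 95.1 Ω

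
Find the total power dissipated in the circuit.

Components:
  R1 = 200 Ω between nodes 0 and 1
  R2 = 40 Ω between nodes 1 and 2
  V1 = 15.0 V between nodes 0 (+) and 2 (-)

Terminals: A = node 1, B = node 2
Nodal analysis, taking node 2 as the 0 V reference.
Source V1 fixes V_0 = 15 V.
KCL at each unknown node (sum of currents leaving = 0; resistances in Ω):
  Node 1: (V_1 - 15)/200 + (V_1 - 0)/40 = 0
Collecting terms: 0.03 × V_1 = 0.075  =>  V_1 = 2.5 V
Power in each resistor, P = (ΔV)²/R:
  P_R1 = (15 - 2.5)²/200 = 0.7812 W
  P_R2 = (2.5 - 0)²/40 = 0.1562 W
P_total = P_R1 + P_R2 = 0.9375 W

Final answer: 0.9375 W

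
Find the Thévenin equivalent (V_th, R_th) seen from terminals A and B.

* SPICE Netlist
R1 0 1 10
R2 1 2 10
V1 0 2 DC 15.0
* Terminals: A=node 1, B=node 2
Step 1 — V_th is the open-circuit voltage V_A - V_B (nothing connected across the terminals).
Nodal analysis, taking node 2 as the 0 V reference.
Source V1 fixes V_0 = 15 V.
KCL at each unknown node (sum of currents leaving = 0; resistances in Ω):
  Node 1: (V_1 - 15)/10 + (V_1 - 0)/10 = 0
Collecting terms: 0.2 × V_1 = 1.5  =>  V_1 = 7.5 V
V_th = V_1 - V_2 = 7.5 - 0 = 7.5 V
Step 2 — R_th: zero the source — replace V1 by a short circuit (node 2 merges into node 0) — and find the resistance seen between A (node 1) and B (node 0).
Reduce the network between node 1 (A) and node 0 (B) by series/parallel combination:
  Rp1 = R1 ‖ R2 (parallel, both between nodes 0 and 1) = 1/(1/10 + 1/10) = 5 Ω
R_th = 5 Ω

Final answer: V_th = 7.5 V, R_th = 5 Ω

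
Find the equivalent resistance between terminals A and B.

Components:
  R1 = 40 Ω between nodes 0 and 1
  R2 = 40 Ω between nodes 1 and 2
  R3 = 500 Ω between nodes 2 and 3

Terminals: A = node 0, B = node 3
Reduce the network between node 0 (A) and node 3 (B) by series/parallel combination:
  Rs1 = R1 + R2 (series, joined only at node 1) = 40 + 40 = 80 Ω
  Rs2 = R3 + Rs1 (series, joined only at node 2) = 500 + 80 = 580 Ω
R_eq = 580 Ω

Final answer: 580 Ω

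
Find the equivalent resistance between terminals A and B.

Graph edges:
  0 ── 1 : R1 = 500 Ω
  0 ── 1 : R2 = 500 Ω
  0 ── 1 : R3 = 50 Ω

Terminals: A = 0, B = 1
Reduce the network between node 0 (A) and node 1 (B) by series/parallel combination:
  Rp1 = R1 ‖ R2 ‖ R3 (parallel, all between nodes 0 and 1) = 1/(1/500 + 1/500 + 1/50) = 41.67 Ω
R_eq = 41.67 Ω

Final answer: 41.67 Ω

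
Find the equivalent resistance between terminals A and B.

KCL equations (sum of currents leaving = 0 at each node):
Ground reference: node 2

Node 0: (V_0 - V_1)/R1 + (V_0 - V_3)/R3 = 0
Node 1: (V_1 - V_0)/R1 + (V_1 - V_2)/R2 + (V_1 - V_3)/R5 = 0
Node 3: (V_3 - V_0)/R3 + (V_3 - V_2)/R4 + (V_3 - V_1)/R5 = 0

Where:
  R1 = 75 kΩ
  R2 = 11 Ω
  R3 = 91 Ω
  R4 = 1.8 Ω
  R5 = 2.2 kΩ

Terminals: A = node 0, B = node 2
The network is not a plain series/parallel combination. Inject a 1 A test current into terminal A (node 0) and return it from terminal B (node 2); then R_eq = V_A / (1 A).
Nodal analysis, taking node 2 as the 0 V reference.
Current source I_test pushes 1 A into node 0 and draws it out of node 2.
KCL at each unknown node (sum of currents leaving = 0; resistances in Ω):
  Node 0: (V_0 - V_1)/75000 + (V_0 - V_3)/91 - 1 = 0
  Node 1: (V_1 - V_0)/75000 + (V_1 - 0)/11 + (V_1 - V_3)/2200 = 0
  Node 3: (V_3 - V_0)/91 + (V_3 - V_1)/2200 + (V_3 - 0)/1.8 = 0
Collecting terms (coefficients in siemens):
  0.011·V_0 - 0.00001333·V_1 - 0.01099·V_3 = 1
  0.09138·V_1 - 0.00001333·V_0 - 0.0004545·V_3 = 0
  0.567·V_3 - 0.01099·V_0 - 0.0004545·V_1 = 0
Solving these 3 simultaneous equations (Gaussian elimination) gives:
  V_0 = 92.68 V, V_1 = 0.02246 V, V_3 = 1.796 V
R_eq = V_0 / 1 A = 92.68 Ω

Final answer: 92.68 Ω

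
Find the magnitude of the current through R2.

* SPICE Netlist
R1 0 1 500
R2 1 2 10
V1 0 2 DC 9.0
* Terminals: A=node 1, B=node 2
Nodal analysis, taking node 2 as the 0 V reference.
Source V1 fixes V_0 = 9 V.
KCL at each unknown node (sum of currents leaving = 0; resistances in Ω):
  Node 1: (V_1 - 9)/500 + (V_1 - 0)/10 = 0
Collecting terms: 0.102 × V_1 = 0.018  =>  V_1 = 0.1765 V
I_R2 = (V_1 - V_2)/R2 = (0.1765 - 0)/10 = 0.01765 A
|I_R2| = 0.01765 A

Final answer: |I_R2| = 0.01765 A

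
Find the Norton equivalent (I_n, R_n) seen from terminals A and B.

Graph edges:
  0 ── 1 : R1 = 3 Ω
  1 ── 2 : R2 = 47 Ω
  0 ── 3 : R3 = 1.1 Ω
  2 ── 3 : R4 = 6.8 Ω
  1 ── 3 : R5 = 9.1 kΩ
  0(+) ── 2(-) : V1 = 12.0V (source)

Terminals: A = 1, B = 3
Find the Thévenin equivalent first; then I_n = V_th/R_th and R_n = R_th.
Step 1 — V_th is the open-circuit voltage V_A - V_B (nothing connected across the terminals).
Nodal analysis, taking node 2 as the 0 V reference.
Source V1 fixes V_0 = 12 V.
KCL at each unknown node (sum of currents leaving = 0; resistances in Ω):
  Node 1: (V_1 - 12)/3 + (V_1 - 0)/47 + (V_1 - V_3)/9100 = 0
  Node 3: (V_3 - 12)/1.1 + (V_3 - 0)/6.8 + (V_3 - V_1)/9100 = 0
Collecting terms (coefficients in siemens):
  0.3547·V_1 - 0.0001099·V_3 = 4
  1.056·V_3 - 0.0001099·V_1 = 10.91
Determinant D = (0.3547)(1.056) - (-0.0001099)(-0.0001099) = 0.3747
V_1 = [(4)(1.056) - (-0.0001099)(10.91)]/D = 11.28 V
V_3 = [(0.3547)(10.91) - (4)(-0.0001099)]/D = 10.33 V
V_th = V_1 - V_3 = 11.28 - 10.33 = 0.9505 V
Step 2 — R_th: zero the source — replace V1 by a short circuit (node 2 merges into node 0) — and find the resistance seen between A (node 1) and B (node 3).
Reduce the network between node 1 (A) and node 3 (B) by series/parallel combination:
  Rp1 = R1 ‖ R2 (parallel, both between nodes 0 and 1) = 1/(1/3 + 1/47) = 2.82 Ω
  Rp2 = R3 ‖ R4 (parallel, both between nodes 0 and 3) = 1/(1/1.1 + 1/6.8) = 0.9468 Ω
  Rs1 = Rp1 + Rp2 (series, joined only at node 0) = 2.82 + 0.9468 = 3.767 Ω
  Rp3 = R5 ‖ Rs1 (parallel, both between nodes 1 and 3) = 1/(1/9100 + 1/3.767) = 3.765 Ω
R_th = 3.765 Ω
I_n = V_th/R_th = 0.9505/3.765 = 0.2524 A, and R_n = R_th = 3.765 Ω

Final answer: I_n = 0.2524 A, R_n = 3.765 Ω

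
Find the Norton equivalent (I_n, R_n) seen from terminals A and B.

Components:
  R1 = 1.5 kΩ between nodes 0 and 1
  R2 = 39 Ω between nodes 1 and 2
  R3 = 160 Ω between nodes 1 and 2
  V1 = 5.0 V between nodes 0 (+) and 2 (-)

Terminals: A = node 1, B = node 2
Find the Thévenin equivalent first; then I_n = V_th/R_th and R_n = R_th.
Step 1 — V_th is the open-circuit voltage V_A - V_B (nothing connected across the terminals).
Nodal analysis, taking node 2 as the 0 V reference.
Source V1 fixes V_0 = 5 V.
KCL at each unknown node (sum of currents leaving = 0; resistances in Ω):
  Node 1: (V_1 - 5)/1500 + (V_1 - 0)/39 + (V_1 - 0)/160 = 0
Collecting terms: 0.03256 × V_1 = 0.003333  =>  V_1 = 0.1024 V
V_th = V_1 - V_2 = 0.1024 - 0 = 0.1024 V
Step 2 — R_th: zero the source — replace V1 by a short circuit (node 2 merges into node 0) — and find the resistance seen between A (node 1) and B (node 0).
Reduce the network between node 1 (A) and node 0 (B) by series/parallel combination:
  Rp1 = R1 ‖ R2 ‖ R3 (parallel, all between nodes 0 and 1) = 1/(1/1500 + 1/39 + 1/160) = 30.71 Ω
R_th = 30.71 Ω
I_n = V_th/R_th = 0.1024/30.71 = 0.003333 A, and R_n = R_th = 30.71 Ω

Final answer: I_n = 0.003333 A, R_n = 30.71 Ω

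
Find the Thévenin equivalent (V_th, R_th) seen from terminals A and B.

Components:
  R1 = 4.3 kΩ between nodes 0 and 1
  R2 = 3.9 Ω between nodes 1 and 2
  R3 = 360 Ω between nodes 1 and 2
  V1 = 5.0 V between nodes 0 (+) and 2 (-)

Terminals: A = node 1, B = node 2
Step 1 — V_th is the open-circuit voltage V_A - V_B (nothing connected across the terminals).
Nodal analysis, taking node 2 as the 0 V reference.
Source V1 fixes V_0 = 5 V.
KCL at each unknown node (sum of currents leaving = 0; resistances in Ω):
  Node 1: (V_1 - 5)/4300 + (V_1 - 0)/3.9 + (V_1 - 0)/360 = 0
Collecting terms: 0.2594 × V_1 = 0.001163  =>  V_1 = 0.004482 V
V_th = V_1 - V_2 = 0.004482 - 0 = 0.004482 V
Step 2 — R_th: zero the source — replace V1 by a short circuit (node 2 merges into node 0) — and find the resistance seen between A (node 1) and B (node 0).
Reduce the network between node 1 (A) and node 0 (B) by series/parallel combination:
  Rp1 = R1 ‖ R2 ‖ R3 (parallel, all between nodes 0 and 1) = 1/(1/4300 + 1/3.9 + 1/360) = 3.855 Ω
R_th = 3.855 Ω

Final answer: V_th = 0.004482 V, R_th = 3.855 Ω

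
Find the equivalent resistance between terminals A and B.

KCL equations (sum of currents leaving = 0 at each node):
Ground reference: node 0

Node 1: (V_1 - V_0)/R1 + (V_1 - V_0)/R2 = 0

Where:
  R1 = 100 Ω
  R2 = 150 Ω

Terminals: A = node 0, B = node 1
Reduce the network between node 0 (A) and node 1 (B) by series/parallel combination:
  Rp1 = R1 ‖ R2 (parallel, both between nodes 0 and 1) = 1/(1/100 + 1/150) = 60 Ω
R_eq = 60 Ω

Final answer: 60 Ω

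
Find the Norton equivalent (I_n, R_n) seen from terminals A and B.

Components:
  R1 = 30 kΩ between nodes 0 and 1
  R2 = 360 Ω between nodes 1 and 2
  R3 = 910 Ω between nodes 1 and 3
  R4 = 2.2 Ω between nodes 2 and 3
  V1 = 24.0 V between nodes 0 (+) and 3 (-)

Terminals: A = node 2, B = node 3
Find the Thévenin equivalent first; then I_n = V_th/R_th and R_n = R_th.
Step 1 — V_th is the open-circuit voltage V_A - V_B (nothing connected across the terminals).
Nodal analysis, taking node 3 as the 0 V reference.
Source V1 fixes V_0 = 24 V.
KCL at each unknown node (sum of currents leaving = 0; resistances in Ω):
  Node 1: (V_1 - 24)/30000 + (V_1 - V_2)/360 + (V_1 - 0)/910 = 0
  Node 2: (V_2 - V_1)/360 + (V_2 - 0)/2.2 = 0
Collecting terms (coefficients in siemens):
  0.00391·V_1 - 0.002778·V_2 = 0.0008
  0.4573·V_2 - 0.002778·V_1 = 0
Determinant D = (0.00391)(0.4573) - (-0.002778)(-0.002778) = 0.00178
V_1 = [(0.0008)(0.4573) - (-0.002778)(0)]/D = 0.2055 V
V_2 = [(0.00391)(0) - (0.0008)(-0.002778)]/D = 0.001248 V
V_th = V_2 - V_3 = 0.001248 - 0 = 0.001248 V
Step 2 — R_th: zero the source — replace V1 by a short circuit (node 3 merges into node 0) — and find the resistance seen between A (node 2) and B (node 0).
Reduce the network between node 2 (A) and node 0 (B) by series/parallel combination:
  Rp1 = R1 ‖ R3 (parallel, both between nodes 0 and 1) = 1/(1/30000 + 1/910) = 883.2 Ω
  Rs1 = R2 + Rp1 (series, joined only at node 1) = 360 + 883.2 = 1243 Ω
  Rp2 = R4 ‖ Rs1 (parallel, both between nodes 0 and 2) = 1/(1/2.2 + 1/1243) = 2.196 Ω
R_th = 2.196 Ω
I_n = V_th/R_th = 0.001248/2.196 = 0.0005683 A, and R_n = R_th = 2.196 Ω

Final answer: I_n = 0.0005683 A, R_n = 2.196 Ω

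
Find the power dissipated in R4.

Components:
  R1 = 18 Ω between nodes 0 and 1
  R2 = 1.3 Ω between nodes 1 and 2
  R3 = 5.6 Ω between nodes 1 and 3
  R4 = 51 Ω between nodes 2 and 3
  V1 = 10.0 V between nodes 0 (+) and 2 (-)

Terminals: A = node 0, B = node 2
Nodal analysis, taking node 2 as the 0 V reference.
Source V1 fixes V_0 = 10 V.
KCL at each unknown node (sum of currents leaving = 0; resistances in Ω):
  Node 1: (V_1 - 10)/18 + (V_1 - 0)/1.3 + (V_1 - V_3)/5.6 = 0
  Node 3: (V_3 - V_1)/5.6 + (V_3 - 0)/51 = 0
Collecting terms (coefficients in siemens):
  1.003·V_1 - 0.1786·V_3 = 0.5556
  0.1982·V_3 - 0.1786·V_1 = 0
Determinant D = (1.003)(0.1982) - (-0.1786)(-0.1786) = 0.167
V_1 = [(0.5556)(0.1982) - (-0.1786)(0)]/D = 0.6594 V
V_3 = [(1.003)(0) - (0.5556)(-0.1786)]/D = 0.5942 V
I_R4 = (V_2 - V_3)/R4 = (0 - 0.5942)/51 = -0.01165 A
P_R4 = I_R4² × R4 = (-0.01165)² × 51 = 0.006923 W

Final answer: 0.006923 W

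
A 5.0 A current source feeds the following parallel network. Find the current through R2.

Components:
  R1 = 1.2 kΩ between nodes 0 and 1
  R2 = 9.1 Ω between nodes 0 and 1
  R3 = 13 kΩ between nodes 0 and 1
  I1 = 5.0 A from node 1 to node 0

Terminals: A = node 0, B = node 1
All resistors sit directly between nodes 0 and 1, so they are in parallel and share one voltage V; the full source current 5 A splits among them.
1/R_par = 1/1200 + 1/9.1 + 1/13000 = 0.1108 S  =>  R_par = 9.025 Ω
V = I × R_par = 5 × 9.025 = 45.13 V
I_R2 = V/R2 = 45.13/9.1 = 4.959 A

Final answer: 4.959 A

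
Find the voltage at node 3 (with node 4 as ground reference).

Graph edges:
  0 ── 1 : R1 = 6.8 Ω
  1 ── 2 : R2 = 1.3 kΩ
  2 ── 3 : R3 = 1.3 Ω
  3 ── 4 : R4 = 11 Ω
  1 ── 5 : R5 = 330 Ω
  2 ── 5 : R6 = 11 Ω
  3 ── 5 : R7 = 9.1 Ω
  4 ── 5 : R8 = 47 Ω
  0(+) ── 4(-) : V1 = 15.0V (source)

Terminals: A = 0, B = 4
Nodal analysis, taking node 4 as the 0 V reference.
Source V1 fixes V_0 = 15 V.
KCL at each unknown node (sum of currents leaving = 0; resistances in Ω):
  Node 1: (V_1 - 15)/6.8 + (V_1 - V_2)/1300 + (V_1 - V_5)/330 = 0
  Node 2: (V_2 - V_1)/1300 + (V_2 - V_3)/1.3 + (V_2 - V_5)/11 = 0
  Node 3: (V_3 - V_2)/1.3 + (V_3 - 0)/11 + (V_3 - V_5)/9.1 = 0
  Node 5: (V_5 - V_1)/330 + (V_5 - V_2)/11 + (V_5 - V_3)/9.1 + (V_5 - 0)/47 = 0
Collecting terms (coefficients in siemens):
  0.1509·V_1 - 0.0007692·V_2 - 0.00303·V_5 = 2.206
  0.8609·V_2 - 0.0007692·V_1 - 0.7692·V_3 - 0.09091·V_5 = 0
  0.97·V_3 - 0.7692·V_2 - 0.1099·V_5 = 0
  0.2251·V_5 - 0.00303·V_1 - 0.09091·V_2 - 0.1099·V_3 = 0
Solving these 4 simultaneous equations (Gaussian elimination) gives:
  V_1 = 14.64 V, V_2 = 0.4752 V, V_3 = 0.4456 V, V_5 = 0.6065 V
The requested potential is V_3 = 0.4456 V.

Final answer: V_3 = 0.4456 V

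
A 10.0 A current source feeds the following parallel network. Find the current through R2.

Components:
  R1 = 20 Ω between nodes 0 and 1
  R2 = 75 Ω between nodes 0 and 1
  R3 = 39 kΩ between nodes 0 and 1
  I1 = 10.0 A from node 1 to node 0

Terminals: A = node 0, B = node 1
All resistors sit directly between nodes 0 and 1, so they are in parallel and share one voltage V; the full source current 10 A splits among them.
1/R_par = 1/20 + 1/75 + 1/39000 = 0.06336 S  =>  R_par = 15.78 Ω
V = I × R_par = 10 × 15.78 = 157.8 V
I_R2 = V/R2 = 157.8/75 = 2.104 A

Final answer: 2.104 A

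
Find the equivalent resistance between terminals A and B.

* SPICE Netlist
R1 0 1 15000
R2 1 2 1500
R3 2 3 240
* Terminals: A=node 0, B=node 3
Reduce the network between node 0 (A) and node 3 (B) by series/parallel combination:
  Rs1 = R1 + R2 (series, joined only at node 1) = 15000 + 1500 = 16500 Ω
  Rs2 = R3 + Rs1 (series, joined only at node 2) = 240 + 16500 = 16740 Ω
R_eq = 16.74 kΩ

Final answer: 16.74 kΩ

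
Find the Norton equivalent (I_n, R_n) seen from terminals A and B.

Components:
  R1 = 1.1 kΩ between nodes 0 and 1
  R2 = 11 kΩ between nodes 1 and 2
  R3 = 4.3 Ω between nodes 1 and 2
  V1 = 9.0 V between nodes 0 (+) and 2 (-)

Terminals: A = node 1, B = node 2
Find the Thévenin equivalent first; then I_n = V_th/R_th and R_n = R_th.
Step 1 — V_th is the open-circuit voltage V_A - V_B (nothing connected across the terminals).
Nodal analysis, taking node 2 as the 0 V reference.
Source V1 fixes V_0 = 9 V.
KCL at each unknown node (sum of currents leaving = 0; resistances in Ω):
  Node 1: (V_1 - 9)/1100 + (V_1 - 0)/11000 + (V_1 - 0)/4.3 = 0
Collecting terms: 0.2336 × V_1 = 0.008182  =>  V_1 = 0.03503 V
V_th = V_1 - V_2 = 0.03503 - 0 = 0.03503 V
Step 2 — R_th: zero the source — replace V1 by a short circuit (node 2 merges into node 0) — and find the resistance seen between A (node 1) and B (node 0).
Reduce the network between node 1 (A) and node 0 (B) by series/parallel combination:
  Rp1 = R1 ‖ R2 ‖ R3 (parallel, all between nodes 0 and 1) = 1/(1/1100 + 1/11000 + 1/4.3) = 4.282 Ω
R_th = 4.282 Ω
I_n = V_th/R_th = 0.03503/4.282 = 0.008182 A, and R_n = R_th = 4.282 Ω

Final answer: I_n = 0.008182 A, R_n = 4.282 Ω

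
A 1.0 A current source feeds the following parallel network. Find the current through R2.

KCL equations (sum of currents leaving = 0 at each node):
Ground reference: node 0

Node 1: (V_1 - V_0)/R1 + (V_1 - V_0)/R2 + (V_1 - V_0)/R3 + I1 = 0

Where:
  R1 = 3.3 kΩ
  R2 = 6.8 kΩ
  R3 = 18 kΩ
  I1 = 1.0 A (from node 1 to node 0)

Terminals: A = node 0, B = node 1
All resistors sit directly between nodes 0 and 1, so they are in parallel and share one voltage V; the full source current 1 A splits among them.
1/R_par = 1/3300 + 1/6800 + 1/18000 = 0.0005056 S  =>  R_par = 1978 Ω
V = I × R_par = 1 × 1978 = 1978 V
I_R2 = V/R2 = 1978/6800 = 0.2908 A

Final answer: 0.2908 A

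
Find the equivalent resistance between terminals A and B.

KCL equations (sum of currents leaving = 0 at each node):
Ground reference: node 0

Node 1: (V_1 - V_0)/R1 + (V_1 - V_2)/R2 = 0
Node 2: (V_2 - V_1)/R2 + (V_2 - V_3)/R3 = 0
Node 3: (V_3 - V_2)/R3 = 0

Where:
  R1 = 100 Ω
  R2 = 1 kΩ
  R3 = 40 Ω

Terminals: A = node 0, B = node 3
Reduce the network between node 0 (A) and node 3 (B) by series/parallel combination:
  Rs1 = R1 + R2 (series, joined only at node 1) = 100 + 1000 = 1100 Ω
  Rs2 = R3 + Rs1 (series, joined only at node 2) = 40 + 1100 = 1140 Ω
R_eq = 1.14 kΩ

Final answer: 1.14 kΩ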